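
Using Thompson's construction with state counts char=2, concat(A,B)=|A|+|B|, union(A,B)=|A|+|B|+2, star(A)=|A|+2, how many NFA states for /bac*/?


Syntax tree has 3 char leaf(s), 0 union(s), 1 star(s)
chars contribute 3×2 = 6; each union adds +2; each star adds +2
Total: 6 + 0 + 2 = 8 states


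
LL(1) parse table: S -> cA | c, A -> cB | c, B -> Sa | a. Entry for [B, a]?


For [B, a]: 'a' ∈ FIRST(a)
Entry: B -> a


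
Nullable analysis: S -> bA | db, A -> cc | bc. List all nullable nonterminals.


A nonterminal is nullable iff some alternative derives ε (directly, or every symbol in it is nullable)
Nullable: {}


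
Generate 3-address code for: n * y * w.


Break into single-operator statements:
t1 = n * y
t2 = t1 * w


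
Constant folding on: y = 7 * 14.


7 * 14 = 98 at compile time
Optimized: y = 98


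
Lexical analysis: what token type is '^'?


Pattern: operator symbol
Type: OPERATOR


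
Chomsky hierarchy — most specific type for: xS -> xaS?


LHS has context (more than one symbol) and |LHS| ≤ |RHS|
Classification: Type 1 (Context-Sensitive)


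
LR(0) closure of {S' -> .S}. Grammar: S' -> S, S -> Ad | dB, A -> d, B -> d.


Start: S' -> .S
For each item with dot before a nonterminal B, add B -> .γ for every B-production
Closure: [S' -> .S, S -> .Ad, S -> .dB, A -> .d]


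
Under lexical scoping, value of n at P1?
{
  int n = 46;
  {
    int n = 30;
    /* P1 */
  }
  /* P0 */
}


n declared in the same block as P1
n = 30


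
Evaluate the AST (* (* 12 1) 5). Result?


Evaluate inner: (* 12 1) = 12
Evaluate root: (* 12 5) = 60
Result: 60


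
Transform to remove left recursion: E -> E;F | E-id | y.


Left-recursive alternatives: E;F, E-id; non-recursive: y
Introduce E': E -> yE', E' -> ;FE' | -idE' | ε


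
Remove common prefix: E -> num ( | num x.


Common prefix: 'num'
Factored: E -> num E', E' -> ( | x


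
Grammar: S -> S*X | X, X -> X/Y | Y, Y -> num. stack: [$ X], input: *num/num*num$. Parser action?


lookahead ∉ {/} so X won't extend; reduce S -> X
Action: reduce (S -> X)


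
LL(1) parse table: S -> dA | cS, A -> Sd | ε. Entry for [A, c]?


For [A, c]: 'c' ∈ FIRST(Sd)
Entry: A -> Sd


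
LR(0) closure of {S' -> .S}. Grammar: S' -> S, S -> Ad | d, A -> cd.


Start: S' -> .S
For each item with dot before a nonterminal B, add B -> .γ for every B-production
Closure: [S' -> .S, S -> .Ad, S -> .d, A -> .cd]


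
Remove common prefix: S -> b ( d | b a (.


Common prefix: 'b'
Factored: S -> b S', S' -> ( d | a (


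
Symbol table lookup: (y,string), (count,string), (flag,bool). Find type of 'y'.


Lookup 'y' → type string


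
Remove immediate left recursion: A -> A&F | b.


Left-recursive alternatives: A&F; non-recursive: b
Introduce A': A -> bA', A' -> &FA' | ε


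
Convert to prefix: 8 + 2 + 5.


left-to-right (same/higher precedence on left): tree is (+ (+ 8 2) 5)
Prefix: + + 8 2 5


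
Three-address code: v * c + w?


Break into single-operator statements:
t1 = v * c
t2 = t1 + w


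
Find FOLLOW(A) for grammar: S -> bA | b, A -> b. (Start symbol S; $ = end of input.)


$ ∈ FOLLOW(S). For each A -> αBβ: add FIRST(β)\{ε} to FOLLOW(B); if β nullable, add FOLLOW(A).
FOLLOW(A) = {$}


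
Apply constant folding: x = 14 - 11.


14 - 11 = 3 at compile time
Optimized: x = 3


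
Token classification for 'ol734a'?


Pattern: letter/underscore followed by alphanumerics, not a keyword
Type: IDENTIFIER


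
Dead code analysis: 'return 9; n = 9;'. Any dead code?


statement follows a return and is unreachable
Dead: 'n = 9'


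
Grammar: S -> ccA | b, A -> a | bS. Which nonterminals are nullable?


A nonterminal is nullable iff some alternative derives ε (directly, or every symbol in it is nullable)
Nullable: {}


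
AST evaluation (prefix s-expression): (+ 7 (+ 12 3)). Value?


Evaluate inner: (+ 12 3) = 15
Evaluate root: (+ 7 15) = 22
Result: 22


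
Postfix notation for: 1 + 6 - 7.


Left to right (same or higher precedence on left)
Postfix: 1 6 + 7 -


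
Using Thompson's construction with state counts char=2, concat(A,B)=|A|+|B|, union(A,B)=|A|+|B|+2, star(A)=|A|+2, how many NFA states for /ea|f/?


Syntax tree has 3 char leaf(s), 1 union(s), 0 star(s)
chars contribute 3×2 = 6; each union adds +2; each star adds +2
Total: 6 + 2 + 0 = 8 states


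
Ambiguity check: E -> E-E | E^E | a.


'a-a^a' has two parse trees (no precedence encoded between - and ^)
Ambiguous


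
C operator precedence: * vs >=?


'*' is multiplicative (level 10); '>=' is relational (level 7)
Higher level binds tighter
'*' has higher precedence than '>='


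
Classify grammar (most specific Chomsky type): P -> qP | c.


Right-linear: every RHS is a terminal or a terminal followed by one nonterminal
Classification: Type 3 (Regular)


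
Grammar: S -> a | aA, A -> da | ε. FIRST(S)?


Per alternative of S: FIRST(a) = {a}; FIRST(aA) = {a}
FIRST(S) = {a}


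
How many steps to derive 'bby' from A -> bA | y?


Derivation: A => bA => bbA => bby
Steps: 3


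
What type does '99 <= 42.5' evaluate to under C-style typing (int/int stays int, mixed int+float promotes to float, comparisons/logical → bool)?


Operand types: int <= float
Rule: comparison yields bool
Result type: bool


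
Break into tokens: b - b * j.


Scan left to right, longest-match per lexeme
Tokens: ID(b), OP(-), ID(b), OP(*), ID(j)


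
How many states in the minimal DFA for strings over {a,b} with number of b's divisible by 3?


Track (count of b) mod 3: states 0..2, accept at 0
Minimal DFA: 3 states


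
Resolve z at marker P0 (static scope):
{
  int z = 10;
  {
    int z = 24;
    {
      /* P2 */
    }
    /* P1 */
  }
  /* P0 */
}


z declared in the same block as P0
z = 10


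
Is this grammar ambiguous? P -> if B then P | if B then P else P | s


dangling else: 'if B then if B then s else s' parses two ways
Ambiguous


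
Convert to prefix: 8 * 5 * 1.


left-to-right (same/higher precedence on left): tree is (* (* 8 5) 1)
Prefix: * * 8 5 1


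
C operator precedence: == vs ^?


'==' is equality (level 6); '^' is bitwise XOR (level 4)
Higher level binds tighter
'==' has higher precedence than '^'


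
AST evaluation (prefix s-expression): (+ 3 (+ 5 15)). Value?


Evaluate inner: (+ 5 15) = 20
Evaluate root: (+ 3 20) = 23
Result: 23


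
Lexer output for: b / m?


Scan left to right, longest-match per lexeme
Tokens: ID(b), OP(/), ID(m)


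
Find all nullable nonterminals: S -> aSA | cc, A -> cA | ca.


A nonterminal is nullable iff some alternative derives ε (directly, or every symbol in it is nullable)
Nullable: {}


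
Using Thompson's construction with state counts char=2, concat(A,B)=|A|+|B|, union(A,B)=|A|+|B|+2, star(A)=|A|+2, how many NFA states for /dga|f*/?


Syntax tree has 4 char leaf(s), 1 union(s), 1 star(s)
chars contribute 4×2 = 8; each union adds +2; each star adds +2
Total: 8 + 2 + 2 = 12 states


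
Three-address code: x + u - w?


Break into single-operator statements:
t1 = x + u
t2 = t1 - w


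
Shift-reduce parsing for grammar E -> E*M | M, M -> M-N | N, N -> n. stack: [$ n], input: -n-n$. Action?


'n' on top is the handle for N -> n
Action: reduce (N -> n)


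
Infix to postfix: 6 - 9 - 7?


Left to right (same or higher precedence on left)
Postfix: 6 9 - 7 -


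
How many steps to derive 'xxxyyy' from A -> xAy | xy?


Derivation: A => xAy => xxAyy => xxxyyy
Steps: 3


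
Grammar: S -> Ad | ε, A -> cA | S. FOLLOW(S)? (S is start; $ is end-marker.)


$ ∈ FOLLOW(S). For each A -> αBβ: add FIRST(β)\{ε} to FOLLOW(B); if β nullable, add FOLLOW(A).
FOLLOW(S) = {$, d}


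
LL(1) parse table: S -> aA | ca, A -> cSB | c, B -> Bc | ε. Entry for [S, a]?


For [S, a]: 'a' ∈ FIRST(aA)
Entry: S -> aA


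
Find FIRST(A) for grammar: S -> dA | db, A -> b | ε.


Per alternative of A: FIRST(b) = {b}; FIRST(ε) = {ε}
FIRST(A) = {b, ε}


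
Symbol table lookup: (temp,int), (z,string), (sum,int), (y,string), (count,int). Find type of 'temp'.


Lookup 'temp' → type int


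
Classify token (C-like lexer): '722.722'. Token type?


Pattern: digits with a decimal point
Type: FLOAT_LITERAL


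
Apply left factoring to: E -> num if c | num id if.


Common prefix: 'num'
Factored: E -> num E', E' -> if c | id if


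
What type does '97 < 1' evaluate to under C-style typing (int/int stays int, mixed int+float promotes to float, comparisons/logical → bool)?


Operand types: int < int
Rule: comparison yields bool
Result type: bool


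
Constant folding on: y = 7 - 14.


7 - 14 = -7 at compile time
Optimized: y = -7


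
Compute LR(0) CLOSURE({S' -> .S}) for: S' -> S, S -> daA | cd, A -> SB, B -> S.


Start: S' -> .S
For each item with dot before a nonterminal B, add B -> .γ for every B-production
Closure: [S' -> .S, S -> .daA, S -> .cd]


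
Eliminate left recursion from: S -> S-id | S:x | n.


Left-recursive alternatives: S-id, S:x; non-recursive: n
Introduce S': S -> nS', S' -> -idS' | :xS' | ε


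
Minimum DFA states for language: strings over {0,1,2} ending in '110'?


Track the longest suffix of input matching a prefix of '110': 4 classes (prefixes of length 0..3)
Minimal DFA: 4 states


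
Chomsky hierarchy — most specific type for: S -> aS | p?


Right-linear: every RHS is a terminal or a terminal followed by one nonterminal
Classification: Type 3 (Regular)


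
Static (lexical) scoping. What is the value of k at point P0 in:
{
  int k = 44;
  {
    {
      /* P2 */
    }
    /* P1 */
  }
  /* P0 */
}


k declared in the same block as P0
k = 44


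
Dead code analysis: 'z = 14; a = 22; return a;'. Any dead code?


z is assigned but never read
Dead: 'z = 14'


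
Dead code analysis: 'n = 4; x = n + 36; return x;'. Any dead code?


n is read by x's definition; x is returned
No dead code


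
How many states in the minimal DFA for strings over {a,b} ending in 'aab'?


Track the longest suffix of input matching a prefix of 'aab': 4 classes (prefixes of length 0..3)
Minimal DFA: 4 states


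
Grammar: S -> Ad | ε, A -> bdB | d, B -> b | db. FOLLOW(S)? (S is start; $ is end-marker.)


$ ∈ FOLLOW(S). For each A -> αBβ: add FIRST(β)\{ε} to FOLLOW(B); if β nullable, add FOLLOW(A).
FOLLOW(S) = {$}


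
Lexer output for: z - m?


Scan left to right, longest-match per lexeme
Tokens: ID(z), OP(-), ID(m)


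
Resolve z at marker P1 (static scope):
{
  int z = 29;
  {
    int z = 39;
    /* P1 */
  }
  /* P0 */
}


z declared in the same block as P1
z = 39


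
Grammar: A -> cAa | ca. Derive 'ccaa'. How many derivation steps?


Derivation: A => cAa => ccaa
Steps: 2


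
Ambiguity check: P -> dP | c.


right-linear, alternatives start with distinct terminals 'd' vs 'c': unique leftmost derivation
Unambiguous


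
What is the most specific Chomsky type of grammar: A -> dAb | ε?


Single nonterminal LHS, but d^n b^n is not regular
Classification: Type 2 (Context-Free)


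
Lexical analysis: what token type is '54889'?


Pattern: digits only
Type: INTEGER_LITERAL


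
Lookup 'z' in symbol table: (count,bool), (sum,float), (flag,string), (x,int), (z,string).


Lookup 'z' → type string


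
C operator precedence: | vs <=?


'<=' is relational (level 7); '|' is bitwise OR (level 3)
Higher level binds tighter
'<=' has higher precedence than '|'


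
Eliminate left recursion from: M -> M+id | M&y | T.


Left-recursive alternatives: M+id, M&y; non-recursive: T
Introduce M': M -> TM', M' -> +idM' | &yM' | ε


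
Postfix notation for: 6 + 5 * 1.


* has higher precedence, evaluate 5*1 first
Postfix: 6 5 1 * +


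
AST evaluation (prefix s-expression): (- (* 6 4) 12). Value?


Evaluate inner: (* 6 4) = 24
Evaluate root: (- 24 12) = 12
Result: 12


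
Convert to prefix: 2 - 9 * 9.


'*' binds tighter: tree is (- 2 (* 9 9))
Prefix: - 2 * 9 9


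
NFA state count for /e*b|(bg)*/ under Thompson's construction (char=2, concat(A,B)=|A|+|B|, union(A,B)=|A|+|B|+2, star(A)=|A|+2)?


Syntax tree has 4 char leaf(s), 1 union(s), 2 star(s)
chars contribute 4×2 = 8; each union adds +2; each star adds +2
Total: 8 + 2 + 4 = 14 states


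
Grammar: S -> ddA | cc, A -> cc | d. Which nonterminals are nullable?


A nonterminal is nullable iff some alternative derives ε (directly, or every symbol in it is nullable)
Nullable: {}


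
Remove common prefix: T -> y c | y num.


Common prefix: 'y'
Factored: T -> y T', T' -> c | num


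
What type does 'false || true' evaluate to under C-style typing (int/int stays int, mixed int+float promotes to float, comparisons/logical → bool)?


Operand types: bool || bool
Rule: logical operators take bool operands and yield bool
Result type: bool


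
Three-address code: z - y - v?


Break into single-operator statements:
t1 = z - y
t2 = t1 - v


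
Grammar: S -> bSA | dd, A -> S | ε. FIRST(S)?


Per alternative of S: FIRST(bSA) = {b}; FIRST(dd) = {d}
FIRST(S) = {b, d}


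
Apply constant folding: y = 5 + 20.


5 + 20 = 25 at compile time
Optimized: y = 25


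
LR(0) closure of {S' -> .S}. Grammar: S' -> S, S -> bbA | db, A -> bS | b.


Start: S' -> .S
For each item with dot before a nonterminal B, add B -> .γ for every B-production
Closure: [S' -> .S, S -> .bbA, S -> .db]


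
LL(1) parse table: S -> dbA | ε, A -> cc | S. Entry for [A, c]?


For [A, c]: 'c' ∈ FIRST(cc)
Entry: A -> cc


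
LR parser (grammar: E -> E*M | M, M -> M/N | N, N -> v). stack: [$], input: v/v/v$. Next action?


no handle on stack; shift 'v'
Action: shift


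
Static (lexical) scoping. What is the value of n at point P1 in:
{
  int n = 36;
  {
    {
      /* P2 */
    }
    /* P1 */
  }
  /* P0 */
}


P1's block does not declare n; resolves to the enclosing declaration at depth 0
n = 36


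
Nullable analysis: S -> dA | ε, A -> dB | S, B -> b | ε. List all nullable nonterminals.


A nonterminal is nullable iff some alternative derives ε (directly, or every symbol in it is nullable)
Nullable: {A, B, S}


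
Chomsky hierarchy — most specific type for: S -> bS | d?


Right-linear: every RHS is a terminal or a terminal followed by one nonterminal
Classification: Type 3 (Regular)


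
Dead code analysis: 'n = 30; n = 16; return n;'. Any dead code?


first assignment to n is overwritten before any read
Dead: 'n = 30'


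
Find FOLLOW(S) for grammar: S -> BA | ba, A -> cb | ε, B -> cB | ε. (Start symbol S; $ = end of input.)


$ ∈ FOLLOW(S). For each A -> αBβ: add FIRST(β)\{ε} to FOLLOW(B); if β nullable, add FOLLOW(A).
FOLLOW(S) = {$}


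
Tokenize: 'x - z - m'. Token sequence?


Scan left to right, longest-match per lexeme
Tokens: ID(x), OP(-), ID(z), OP(-), ID(m)


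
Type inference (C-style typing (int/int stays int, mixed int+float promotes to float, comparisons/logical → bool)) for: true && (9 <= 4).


Operand types: bool && bool
Rule: logical operators take bool operands and yield bool
Result type: bool


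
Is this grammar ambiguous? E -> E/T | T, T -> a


precedence layered via separate nonterminal T: deterministic
Unambiguous


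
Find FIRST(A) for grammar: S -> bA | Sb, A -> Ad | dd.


Per alternative of A: FIRST(Ad) = {d}; FIRST(dd) = {d}
FIRST(A) = {d}


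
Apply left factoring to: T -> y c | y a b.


Common prefix: 'y'
Factored: T -> y T', T' -> c | a b


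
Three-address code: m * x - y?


Break into single-operator statements:
t1 = m * x
t2 = t1 - y


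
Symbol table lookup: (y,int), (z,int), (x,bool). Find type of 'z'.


Lookup 'z' → type int


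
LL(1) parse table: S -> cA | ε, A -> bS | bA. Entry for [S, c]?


For [S, c]: 'c' ∈ FIRST(cA)
Entry: S -> cA


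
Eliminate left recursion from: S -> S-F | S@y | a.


Left-recursive alternatives: S-F, S@y; non-recursive: a
Introduce S': S -> aS', S' -> -FS' | @yS' | ε


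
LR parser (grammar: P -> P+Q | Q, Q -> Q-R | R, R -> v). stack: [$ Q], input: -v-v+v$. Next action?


shift '-' to continue Q -> Q-R
Action: shift


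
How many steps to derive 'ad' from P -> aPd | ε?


Derivation: P => aPd => ad
Steps: 2


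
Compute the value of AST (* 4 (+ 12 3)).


Evaluate inner: (+ 12 3) = 15
Evaluate root: (* 4 15) = 60
Result: 60


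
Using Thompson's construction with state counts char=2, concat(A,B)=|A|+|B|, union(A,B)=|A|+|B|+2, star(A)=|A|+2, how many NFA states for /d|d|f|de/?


Syntax tree has 5 char leaf(s), 3 union(s), 0 star(s)
chars contribute 5×2 = 10; each union adds +2; each star adds +2
Total: 10 + 6 + 0 = 16 states


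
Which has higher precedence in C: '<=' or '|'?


'<=' is relational (level 7); '|' is bitwise OR (level 3)
Higher level binds tighter
'<=' has higher precedence than '|'


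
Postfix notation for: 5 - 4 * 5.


* has higher precedence, evaluate 4*5 first
Postfix: 5 4 5 * -


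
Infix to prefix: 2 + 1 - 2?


left-to-right (same/higher precedence on left): tree is (- (+ 2 1) 2)
Prefix: - + 2 1 2


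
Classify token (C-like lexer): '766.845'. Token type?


Pattern: digits with a decimal point
Type: FLOAT_LITERAL


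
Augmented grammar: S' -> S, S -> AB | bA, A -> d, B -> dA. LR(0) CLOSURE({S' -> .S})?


Start: S' -> .S
For each item with dot before a nonterminal B, add B -> .γ for every B-production
Closure: [S' -> .S, S -> .AB, S -> .bA, A -> .d]


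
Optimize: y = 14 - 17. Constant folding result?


14 - 17 = -3 at compile time
Optimized: y = -3


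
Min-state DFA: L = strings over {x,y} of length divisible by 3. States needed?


Track length mod 3: states 0..2, accept at 0
Minimal DFA: 3 states


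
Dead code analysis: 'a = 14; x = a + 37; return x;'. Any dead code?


a is read by x's definition; x is returned
No dead code


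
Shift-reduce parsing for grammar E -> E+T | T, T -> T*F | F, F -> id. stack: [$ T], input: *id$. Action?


shift '*' to continue T -> T*F
Action: shift


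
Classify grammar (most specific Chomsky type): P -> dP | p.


Right-linear: every RHS is a terminal or a terminal followed by one nonterminal
Classification: Type 3 (Regular)


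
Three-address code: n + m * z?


Break into single-operator statements:
t1 = m * z
t2 = n + t1


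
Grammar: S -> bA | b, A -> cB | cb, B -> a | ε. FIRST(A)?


Per alternative of A: FIRST(cB) = {c}; FIRST(cb) = {c}
FIRST(A) = {c}


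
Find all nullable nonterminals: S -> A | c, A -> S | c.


A nonterminal is nullable iff some alternative derives ε (directly, or every symbol in it is nullable)
Nullable: {}


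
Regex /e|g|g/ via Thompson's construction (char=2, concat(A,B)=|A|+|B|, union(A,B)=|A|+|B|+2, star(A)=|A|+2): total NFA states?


Syntax tree has 3 char leaf(s), 2 union(s), 0 star(s)
chars contribute 3×2 = 6; each union adds +2; each star adds +2
Total: 6 + 4 + 0 = 10 states


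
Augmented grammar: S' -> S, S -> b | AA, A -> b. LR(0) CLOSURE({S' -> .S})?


Start: S' -> .S
For each item with dot before a nonterminal B, add B -> .γ for every B-production
Closure: [S' -> .S, S -> .b, S -> .AA, A -> .b]


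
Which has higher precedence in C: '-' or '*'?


'*' is multiplicative (level 10); '-' is additive (level 9)
Higher level binds tighter
'*' has higher precedence than '-'


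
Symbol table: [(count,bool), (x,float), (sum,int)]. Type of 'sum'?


Lookup 'sum' → type int


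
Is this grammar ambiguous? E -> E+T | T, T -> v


precedence layered via separate nonterminal T: deterministic
Unambiguous


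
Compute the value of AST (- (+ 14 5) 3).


Evaluate inner: (+ 14 5) = 19
Evaluate root: (- 19 3) = 16
Result: 16


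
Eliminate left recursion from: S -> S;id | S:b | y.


Left-recursive alternatives: S;id, S:b; non-recursive: y
Introduce S': S -> yS', S' -> ;idS' | :bS' | ε


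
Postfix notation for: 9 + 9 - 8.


Left to right (same or higher precedence on left)
Postfix: 9 9 + 8 -


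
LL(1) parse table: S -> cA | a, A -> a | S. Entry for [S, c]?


For [S, c]: 'c' ∈ FIRST(cA)
Entry: S -> cA


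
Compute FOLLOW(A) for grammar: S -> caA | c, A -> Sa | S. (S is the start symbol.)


$ ∈ FOLLOW(S). For each A -> αBβ: add FIRST(β)\{ε} to FOLLOW(B); if β nullable, add FOLLOW(A).
FOLLOW(A) = {$, a}


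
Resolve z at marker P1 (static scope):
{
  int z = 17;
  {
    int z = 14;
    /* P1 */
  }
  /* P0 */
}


z declared in the same block as P1
z = 14


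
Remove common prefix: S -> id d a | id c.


Common prefix: 'id'
Factored: S -> id S', S' -> d a | c


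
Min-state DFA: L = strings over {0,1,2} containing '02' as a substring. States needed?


KMP-style automaton: 2 progress states + 1 absorbing accept = 3
Minimal DFA: 3 states


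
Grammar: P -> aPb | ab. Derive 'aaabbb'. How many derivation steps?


Derivation: P => aPb => aaPbb => aaabbb
Steps: 3


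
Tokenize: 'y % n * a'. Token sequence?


Scan left to right, longest-match per lexeme
Tokens: ID(y), OP(%), ID(n), OP(*), ID(a)


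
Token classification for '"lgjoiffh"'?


Pattern: double-quoted sequence
Type: STRING_LITERAL


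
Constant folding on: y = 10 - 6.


10 - 6 = 4 at compile time
Optimized: y = 4


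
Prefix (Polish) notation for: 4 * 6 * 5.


left-to-right (same/higher precedence on left): tree is (* (* 4 6) 5)
Prefix: * * 4 6 5


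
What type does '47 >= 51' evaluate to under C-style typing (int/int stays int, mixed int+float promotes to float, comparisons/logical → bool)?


Operand types: int >= int
Rule: comparison yields bool
Result type: bool


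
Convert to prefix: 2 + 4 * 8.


'*' binds tighter: tree is (+ 2 (* 4 8))
Prefix: + 2 * 4 8


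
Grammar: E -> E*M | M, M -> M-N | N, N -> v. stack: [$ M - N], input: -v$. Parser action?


handle 'M-N' on top
Action: reduce (M -> M-N)


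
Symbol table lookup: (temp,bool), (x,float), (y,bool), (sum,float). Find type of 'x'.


Lookup 'x' → type float


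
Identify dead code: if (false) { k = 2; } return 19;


condition is constant false, so the whole block is unreachable
Dead: 'if (false) { k = 2; }'


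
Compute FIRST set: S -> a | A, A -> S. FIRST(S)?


Per alternative of S: FIRST(a) = {a}; FIRST(A) = {a}
FIRST(S) = {a}


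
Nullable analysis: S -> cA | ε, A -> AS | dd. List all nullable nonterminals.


A nonterminal is nullable iff some alternative derives ε (directly, or every symbol in it is nullable)
Nullable: {S}


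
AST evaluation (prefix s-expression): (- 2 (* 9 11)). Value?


Evaluate inner: (* 9 11) = 99
Evaluate root: (- 2 99) = -97
Result: -97


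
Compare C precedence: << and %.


'%' is multiplicative (level 10); '<<' is shift (level 8)
Higher level binds tighter
'%' has higher precedence than '<<'


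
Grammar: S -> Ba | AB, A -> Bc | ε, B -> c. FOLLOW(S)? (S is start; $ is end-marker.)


$ ∈ FOLLOW(S). For each A -> αBβ: add FIRST(β)\{ε} to FOLLOW(B); if β nullable, add FOLLOW(A).
FOLLOW(S) = {$}


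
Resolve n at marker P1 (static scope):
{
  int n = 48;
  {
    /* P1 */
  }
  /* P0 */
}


P1's block does not declare n; resolves to the enclosing declaration at depth 0
n = 48


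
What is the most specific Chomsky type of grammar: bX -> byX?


LHS has context (more than one symbol) and |LHS| ≤ |RHS|
Classification: Type 1 (Context-Sensitive)


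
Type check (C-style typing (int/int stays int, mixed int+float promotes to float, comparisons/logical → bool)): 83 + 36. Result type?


Operand types: int + int
Rule: mixed int/float promotes to float; int/int stays int
Result type: int


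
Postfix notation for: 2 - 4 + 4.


Left to right (same or higher precedence on left)
Postfix: 2 4 - 4 +


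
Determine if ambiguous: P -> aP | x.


right-linear, alternatives start with distinct terminals 'a' vs 'x': unique leftmost derivation
Unambiguous


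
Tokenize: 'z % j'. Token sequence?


Scan left to right, longest-match per lexeme
Tokens: ID(z), OP(%), ID(j)


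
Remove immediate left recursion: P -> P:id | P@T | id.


Left-recursive alternatives: P:id, P@T; non-recursive: id
Introduce P': P -> idP', P' -> :idP' | @TP' | ε


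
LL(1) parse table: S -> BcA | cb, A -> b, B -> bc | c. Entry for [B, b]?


For [B, b]: 'b' ∈ FIRST(bc)
Entry: B -> bc


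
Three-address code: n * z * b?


Break into single-operator statements:
t1 = n * z
t2 = t1 * b


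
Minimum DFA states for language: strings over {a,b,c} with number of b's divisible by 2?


Track (count of b) mod 2: states 0..1, accept at 0
Minimal DFA: 2 states


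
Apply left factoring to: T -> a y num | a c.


Common prefix: 'a'
Factored: T -> a T', T' -> y num | c


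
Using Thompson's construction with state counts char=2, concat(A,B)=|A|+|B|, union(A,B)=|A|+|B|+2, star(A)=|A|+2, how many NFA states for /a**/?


Syntax tree has 1 char leaf(s), 0 union(s), 2 star(s)
chars contribute 1×2 = 2; each union adds +2; each star adds +2
Total: 2 + 0 + 4 = 6 states


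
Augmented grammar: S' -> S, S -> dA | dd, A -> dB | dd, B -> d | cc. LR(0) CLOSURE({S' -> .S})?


Start: S' -> .S
For each item with dot before a nonterminal B, add B -> .γ for every B-production
Closure: [S' -> .S, S -> .dA, S -> .dd]


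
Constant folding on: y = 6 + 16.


6 + 16 = 22 at compile time
Optimized: y = 22


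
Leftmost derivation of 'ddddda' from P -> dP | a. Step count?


Derivation: P => dP => ddP => dddP => ddddP => dddddP => ddddda
Steps: 6


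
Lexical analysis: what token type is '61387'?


Pattern: digits only
Type: INTEGER_LITERAL


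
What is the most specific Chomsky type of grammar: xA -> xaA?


LHS has context (more than one symbol) and |LHS| ≤ |RHS|
Classification: Type 1 (Context-Sensitive)


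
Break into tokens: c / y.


Scan left to right, longest-match per lexeme
Tokens: ID(c), OP(/), ID(y)


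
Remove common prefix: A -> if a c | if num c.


Common prefix: 'if'
Factored: A -> if A', A' -> a c | num c


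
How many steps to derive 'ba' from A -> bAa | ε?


Derivation: A => bAa => ba
Steps: 2


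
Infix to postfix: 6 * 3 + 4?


Left to right (same or higher precedence on left)
Postfix: 6 3 * 4 +


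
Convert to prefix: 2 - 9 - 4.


left-to-right (same/higher precedence on left): tree is (- (- 2 9) 4)
Prefix: - - 2 9 4


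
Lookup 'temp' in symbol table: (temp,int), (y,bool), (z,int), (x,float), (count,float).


Lookup 'temp' → type int


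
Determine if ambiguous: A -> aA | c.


right-linear, alternatives start with distinct terminals 'a' vs 'c': unique leftmost derivation
Unambiguous


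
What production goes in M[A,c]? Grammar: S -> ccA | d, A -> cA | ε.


For [A, c]: 'c' ∈ FIRST(cA)
Entry: A -> cA


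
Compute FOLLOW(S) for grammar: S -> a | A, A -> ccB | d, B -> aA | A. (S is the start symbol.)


$ ∈ FOLLOW(S). For each A -> αBβ: add FIRST(β)\{ε} to FOLLOW(B); if β nullable, add FOLLOW(A).
FOLLOW(S) = {$}


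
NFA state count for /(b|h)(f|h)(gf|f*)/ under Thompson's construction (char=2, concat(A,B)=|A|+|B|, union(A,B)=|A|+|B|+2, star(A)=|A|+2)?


Syntax tree has 7 char leaf(s), 3 union(s), 1 star(s)
chars contribute 7×2 = 14; each union adds +2; each star adds +2
Total: 14 + 6 + 2 = 22 states


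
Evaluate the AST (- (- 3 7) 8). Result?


Evaluate inner: (- 3 7) = -4
Evaluate root: (- -4 8) = -12
Result: -12


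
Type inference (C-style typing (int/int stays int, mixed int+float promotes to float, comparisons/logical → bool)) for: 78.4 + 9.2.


Operand types: float + float
Rule: mixed int/float promotes to float; int/int stays int
Result type: float


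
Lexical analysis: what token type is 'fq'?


Pattern: letter/underscore followed by alphanumerics, not a keyword
Type: IDENTIFIER


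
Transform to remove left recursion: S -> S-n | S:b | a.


Left-recursive alternatives: S-n, S:b; non-recursive: a
Introduce S': S -> aS', S' -> -nS' | :bS' | ε


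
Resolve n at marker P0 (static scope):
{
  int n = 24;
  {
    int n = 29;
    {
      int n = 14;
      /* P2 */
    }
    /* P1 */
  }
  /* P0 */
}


n declared in the same block as P0
n = 24


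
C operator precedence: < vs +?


'+' is additive (level 9); '<' is relational (level 7)
Higher level binds tighter
'+' has higher precedence than '<'


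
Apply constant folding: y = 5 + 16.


5 + 16 = 21 at compile time
Optimized: y = 21


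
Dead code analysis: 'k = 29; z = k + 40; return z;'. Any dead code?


k is read by z's definition; z is returned
No dead code


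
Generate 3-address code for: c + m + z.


Break into single-operator statements:
t1 = c + m
t2 = t1 + z


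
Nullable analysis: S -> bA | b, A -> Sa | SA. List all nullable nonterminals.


A nonterminal is nullable iff some alternative derives ε (directly, or every symbol in it is nullable)
Nullable: {}


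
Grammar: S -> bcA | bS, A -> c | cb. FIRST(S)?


Per alternative of S: FIRST(bcA) = {b}; FIRST(bS) = {b}
FIRST(S) = {b}


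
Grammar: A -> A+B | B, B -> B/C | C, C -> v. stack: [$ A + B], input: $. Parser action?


handle 'A+B' on top; lookahead ∈ FOLLOW(A) = {+, $}
Action: reduce (A -> A+B)


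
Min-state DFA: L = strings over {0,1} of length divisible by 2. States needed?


Track length mod 2: states 0..1, accept at 0
Minimal DFA: 2 states


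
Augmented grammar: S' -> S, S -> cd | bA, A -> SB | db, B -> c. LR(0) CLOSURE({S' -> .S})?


Start: S' -> .S
For each item with dot before a nonterminal B, add B -> .γ for every B-production
Closure: [S' -> .S, S -> .cd, S -> .bA]


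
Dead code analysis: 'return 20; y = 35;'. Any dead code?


statement follows a return and is unreachable
Dead: 'y = 35'


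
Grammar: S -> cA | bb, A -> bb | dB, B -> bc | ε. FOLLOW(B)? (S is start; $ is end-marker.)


$ ∈ FOLLOW(S). For each A -> αBβ: add FIRST(β)\{ε} to FOLLOW(B); if β nullable, add FOLLOW(A).
FOLLOW(B) = {$}


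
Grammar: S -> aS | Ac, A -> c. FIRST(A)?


Per alternative of A: FIRST(c) = {c}
FIRST(A) = {c}


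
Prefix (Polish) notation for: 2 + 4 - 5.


left-to-right (same/higher precedence on left): tree is (- (+ 2 4) 5)
Prefix: - + 2 4 5


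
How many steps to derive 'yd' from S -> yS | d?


Derivation: S => yS => yd
Steps: 2


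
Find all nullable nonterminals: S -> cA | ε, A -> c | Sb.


A nonterminal is nullable iff some alternative derives ε (directly, or every symbol in it is nullable)
Nullable: {S}


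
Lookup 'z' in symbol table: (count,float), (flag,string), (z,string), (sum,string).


Lookup 'z' → type string


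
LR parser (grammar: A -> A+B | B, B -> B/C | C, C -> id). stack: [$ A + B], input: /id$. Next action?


'/' can extend B; shift to build B -> B/C
Action: shift


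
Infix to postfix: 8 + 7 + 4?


Left to right (same or higher precedence on left)
Postfix: 8 7 + 4 +


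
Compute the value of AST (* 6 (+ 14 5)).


Evaluate inner: (+ 14 5) = 19
Evaluate root: (* 6 19) = 114
Result: 114


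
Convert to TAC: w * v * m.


Break into single-operator statements:
t1 = w * v
t2 = t1 * m


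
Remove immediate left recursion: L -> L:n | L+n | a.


Left-recursive alternatives: L:n, L+n; non-recursive: a
Introduce L': L -> aL', L' -> :nL' | +nL' | ε


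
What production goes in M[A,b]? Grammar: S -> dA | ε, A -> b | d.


For [A, b]: 'b' ∈ FIRST(b)
Entry: A -> b


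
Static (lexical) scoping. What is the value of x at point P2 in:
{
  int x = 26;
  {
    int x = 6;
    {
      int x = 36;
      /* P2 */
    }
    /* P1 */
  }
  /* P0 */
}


x declared in the same block as P2
x = 36


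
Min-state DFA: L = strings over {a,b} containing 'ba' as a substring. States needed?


KMP-style automaton: 2 progress states + 1 absorbing accept = 3
Minimal DFA: 3 states


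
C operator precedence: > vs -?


'-' is additive (level 9); '>' is relational (level 7)
Higher level binds tighter
'-' has higher precedence than '>'


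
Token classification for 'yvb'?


Pattern: letter/underscore followed by alphanumerics, not a keyword
Type: IDENTIFIER


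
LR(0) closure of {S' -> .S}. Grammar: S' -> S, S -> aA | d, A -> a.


Start: S' -> .S
For each item with dot before a nonterminal B, add B -> .γ for every B-production
Closure: [S' -> .S, S -> .aA, S -> .d]


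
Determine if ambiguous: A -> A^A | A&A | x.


'x^x&x' has two parse trees (no precedence encoded between ^ and &)
Ambiguous


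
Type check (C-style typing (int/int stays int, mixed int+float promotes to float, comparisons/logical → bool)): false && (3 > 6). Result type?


Operand types: bool && bool
Rule: logical operators take bool operands and yield bool
Result type: bool


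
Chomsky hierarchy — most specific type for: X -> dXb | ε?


Single nonterminal LHS, but d^n b^n is not regular
Classification: Type 2 (Context-Free)


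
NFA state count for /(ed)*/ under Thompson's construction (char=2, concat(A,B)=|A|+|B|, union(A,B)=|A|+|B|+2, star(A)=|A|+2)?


Syntax tree has 2 char leaf(s), 0 union(s), 1 star(s)
chars contribute 2×2 = 4; each union adds +2; each star adds +2
Total: 4 + 0 + 2 = 6 states


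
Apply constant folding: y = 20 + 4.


20 + 4 = 24 at compile time
Optimized: y = 24


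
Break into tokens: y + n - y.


Scan left to right, longest-match per lexeme
Tokens: ID(y), OP(+), ID(n), OP(-), ID(y)


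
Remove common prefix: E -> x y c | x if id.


Common prefix: 'x'
Factored: E -> x E', E' -> y c | if id


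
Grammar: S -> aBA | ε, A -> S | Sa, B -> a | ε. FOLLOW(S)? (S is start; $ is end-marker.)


$ ∈ FOLLOW(S). For each A -> αBβ: add FIRST(β)\{ε} to FOLLOW(B); if β nullable, add FOLLOW(A).
FOLLOW(S) = {$, a}


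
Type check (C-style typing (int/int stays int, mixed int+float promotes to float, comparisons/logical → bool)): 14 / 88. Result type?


Operand types: int / int
Rule: mixed int/float promotes to float; int/int stays int
Result type: int


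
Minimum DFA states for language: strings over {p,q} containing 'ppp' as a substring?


KMP-style automaton: 3 progress states + 1 absorbing accept = 4
Minimal DFA: 4 states


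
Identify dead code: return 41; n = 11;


statement follows a return and is unreachable
Dead: 'n = 11'


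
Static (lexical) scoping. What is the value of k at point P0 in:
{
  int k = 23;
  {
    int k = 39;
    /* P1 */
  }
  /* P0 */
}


k declared in the same block as P0
k = 23


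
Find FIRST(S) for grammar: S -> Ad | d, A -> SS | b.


Per alternative of S: FIRST(Ad) = {b, d}; FIRST(d) = {d}
FIRST(S) = {b, d}


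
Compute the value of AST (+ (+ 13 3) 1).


Evaluate inner: (+ 13 3) = 16
Evaluate root: (+ 16 1) = 17
Result: 17


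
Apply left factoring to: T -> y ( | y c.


Common prefix: 'y'
Factored: T -> y T', T' -> ( | c


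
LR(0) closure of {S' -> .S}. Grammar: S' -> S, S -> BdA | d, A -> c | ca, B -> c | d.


Start: S' -> .S
For each item with dot before a nonterminal B, add B -> .γ for every B-production
Closure: [S' -> .S, S -> .BdA, S -> .d, B -> .c, B -> .d]


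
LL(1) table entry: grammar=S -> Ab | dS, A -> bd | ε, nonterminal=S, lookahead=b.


For [S, b]: 'b' ∈ FIRST(Ab)
Entry: S -> Ab


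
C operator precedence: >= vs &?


'>=' is relational (level 7); '&' is bitwise AND (level 5)
Higher level binds tighter
'>=' has higher precedence than '&'


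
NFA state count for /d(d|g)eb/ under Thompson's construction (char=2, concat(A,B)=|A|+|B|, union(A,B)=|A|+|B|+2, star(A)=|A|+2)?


Syntax tree has 5 char leaf(s), 1 union(s), 0 star(s)
chars contribute 5×2 = 10; each union adds +2; each star adds +2
Total: 10 + 2 + 0 = 12 states


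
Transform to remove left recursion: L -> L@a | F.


Left-recursive alternatives: L@a; non-recursive: F
Introduce L': L -> FL', L' -> @aL' | ε


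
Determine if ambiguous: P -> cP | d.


right-linear, alternatives start with distinct terminals 'c' vs 'd': unique leftmost derivation
Unambiguous


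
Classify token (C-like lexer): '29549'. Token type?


Pattern: digits only
Type: INTEGER_LITERAL


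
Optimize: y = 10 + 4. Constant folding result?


10 + 4 = 14 at compile time
Optimized: y = 14


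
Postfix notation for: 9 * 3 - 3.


Left to right (same or higher precedence on left)
Postfix: 9 3 * 3 -


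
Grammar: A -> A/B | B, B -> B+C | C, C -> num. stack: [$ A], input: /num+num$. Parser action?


shift '/' to continue A -> A/B
Action: shift


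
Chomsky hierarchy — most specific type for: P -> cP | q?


Right-linear: every RHS is a terminal or a terminal followed by one nonterminal
Classification: Type 3 (Regular)


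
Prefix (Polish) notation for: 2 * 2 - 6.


left-to-right (same/higher precedence on left): tree is (- (* 2 2) 6)
Prefix: - * 2 2 6


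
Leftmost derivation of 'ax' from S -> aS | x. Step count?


Derivation: S => aS => ax
Steps: 2


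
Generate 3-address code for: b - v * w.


Break into single-operator statements:
t1 = v * w
t2 = b - t1


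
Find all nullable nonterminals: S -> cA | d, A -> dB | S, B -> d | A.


A nonterminal is nullable iff some alternative derives ε (directly, or every symbol in it is nullable)
Nullable: {}


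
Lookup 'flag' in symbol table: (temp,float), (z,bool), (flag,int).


Lookup 'flag' → type int


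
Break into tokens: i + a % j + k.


Scan left to right, longest-match per lexeme
Tokens: ID(i), OP(+), ID(a), OP(%), ID(j), OP(+), ID(k)


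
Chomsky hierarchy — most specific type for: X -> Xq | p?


Left-linear: every RHS is a terminal or one nonterminal followed by a terminal
Classification: Type 3 (Regular)


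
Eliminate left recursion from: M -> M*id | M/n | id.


Left-recursive alternatives: M*id, M/n; non-recursive: id
Introduce M': M -> idM', M' -> *idM' | /nM' | ε


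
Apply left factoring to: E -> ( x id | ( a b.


Common prefix: '('
Factored: E -> ( E', E' -> x id | a b


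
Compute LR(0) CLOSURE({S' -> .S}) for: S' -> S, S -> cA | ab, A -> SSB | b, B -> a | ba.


Start: S' -> .S
For each item with dot before a nonterminal B, add B -> .γ for every B-production
Closure: [S' -> .S, S -> .cA, S -> .ab]


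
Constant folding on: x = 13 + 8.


13 + 8 = 21 at compile time
Optimized: x = 21


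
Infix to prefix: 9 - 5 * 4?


'*' binds tighter: tree is (- 9 (* 5 4))
Prefix: - 9 * 5 4


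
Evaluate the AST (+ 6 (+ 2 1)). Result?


Evaluate inner: (+ 2 1) = 3
Evaluate root: (+ 6 3) = 9
Result: 9


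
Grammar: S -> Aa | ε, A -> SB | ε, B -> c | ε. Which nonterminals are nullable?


A nonterminal is nullable iff some alternative derives ε (directly, or every symbol in it is nullable)
Nullable: {A, B, S}


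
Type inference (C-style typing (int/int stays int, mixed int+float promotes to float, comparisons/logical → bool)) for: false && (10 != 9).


Operand types: bool && bool
Rule: logical operators take bool operands and yield bool
Result type: bool


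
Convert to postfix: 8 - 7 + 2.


Left to right (same or higher precedence on left)
Postfix: 8 7 - 2 +
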